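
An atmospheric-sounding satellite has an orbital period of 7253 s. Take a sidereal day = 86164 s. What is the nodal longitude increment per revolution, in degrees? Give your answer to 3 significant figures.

30.3°

During one orbit Earth rotates (7253.0 / 86164) × 360° = 30.30°.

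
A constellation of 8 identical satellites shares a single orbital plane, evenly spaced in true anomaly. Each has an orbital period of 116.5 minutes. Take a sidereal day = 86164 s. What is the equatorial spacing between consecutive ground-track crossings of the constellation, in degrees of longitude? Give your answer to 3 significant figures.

3.65°

T = 116.5 min = 6990.0 s.
Single-satellite node shift = (6990.0/86164) × 360° = 29.20°.
With 8 satellites evenly phased, successive equator crossings are 29.20/8 = 3.651° apart.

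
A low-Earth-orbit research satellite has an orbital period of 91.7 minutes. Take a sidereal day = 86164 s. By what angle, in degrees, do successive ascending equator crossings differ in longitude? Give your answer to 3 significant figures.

T = 91.7 min = 5502.0 s.
During one orbit Earth rotates (5502.0 / 86164) × 360° = 22.99°.

23.0°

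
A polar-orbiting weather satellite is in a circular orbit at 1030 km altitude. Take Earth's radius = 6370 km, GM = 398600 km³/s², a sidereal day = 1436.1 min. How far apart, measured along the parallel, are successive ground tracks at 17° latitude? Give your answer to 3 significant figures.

2810 km

Semi-major axis a = 6370 + 1030 = 7400 km. Period T = 2π√(a³/μ) = 2π√(7400³/398600) = 6335.2 s = 105.59 min.
Node shift per orbit = (6335.2/86166) × 360° = 26.47°.
Equatorial spacing = 26.47 × 111.2 km/° = 2943 km.
At 17° latitude, spacing = 2943 × cos(17°) = 2814 km.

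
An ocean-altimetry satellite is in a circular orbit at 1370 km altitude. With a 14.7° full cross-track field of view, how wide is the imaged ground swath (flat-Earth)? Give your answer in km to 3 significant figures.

Half-angle = 14.7°/2 = 7.35°.
Swath width ≈ 2h·tan(θ/2) = 2 × 1370 × tan(7.35°) = 353.4 km.

353 km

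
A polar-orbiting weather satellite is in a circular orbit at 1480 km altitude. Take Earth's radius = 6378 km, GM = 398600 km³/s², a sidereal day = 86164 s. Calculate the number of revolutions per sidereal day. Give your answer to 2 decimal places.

12.43

Semi-major axis a = 6378 + 1480 = 7858 km. Period T = 2π√(a³/μ) = 2π√(7858³/398600) = 6932.3 s = 115.54 min.
Orbits per sidereal day = 86164 / 6932.3 = 12.429.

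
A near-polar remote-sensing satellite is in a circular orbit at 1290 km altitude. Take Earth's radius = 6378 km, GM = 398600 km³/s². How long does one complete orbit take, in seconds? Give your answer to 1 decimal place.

6682.4 seconds

Semi-major axis a = 6378 + 1290 = 7668 km. Period T = 2π√(a³/μ) = 2π√(7668³/398600) = 6682.4 s = 111.37 min.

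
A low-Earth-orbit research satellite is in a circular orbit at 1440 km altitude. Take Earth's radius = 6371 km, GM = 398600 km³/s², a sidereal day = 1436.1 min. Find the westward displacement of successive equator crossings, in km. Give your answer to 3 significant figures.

3190 km

Semi-major axis a = 6371 + 1440 = 7811 km. Period T = 2π√(a³/μ) = 2π√(7811³/398600) = 6870.2 s = 114.50 min.
During one orbit Earth rotates (6870.2 / 86166) × 360° = 28.70°.
At the equator that is 28.70° × (2π·6371/360) km/° = 28.70 × 111.2 = 3192 km.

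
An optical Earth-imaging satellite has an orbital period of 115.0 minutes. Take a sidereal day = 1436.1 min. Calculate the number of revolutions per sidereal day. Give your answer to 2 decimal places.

12.49

T = 115.0 min = 6900.0 s.
Orbits per sidereal day = 86166 / 6900.0 = 12.488.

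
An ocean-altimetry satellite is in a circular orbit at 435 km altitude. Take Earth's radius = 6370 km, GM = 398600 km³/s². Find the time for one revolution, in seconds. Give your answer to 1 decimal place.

5586.7 seconds

Semi-major axis a = 6370 + 435 = 6805 km. Period T = 2π√(a³/μ) = 2π√(6805³/398600) = 5586.7 s = 93.11 min.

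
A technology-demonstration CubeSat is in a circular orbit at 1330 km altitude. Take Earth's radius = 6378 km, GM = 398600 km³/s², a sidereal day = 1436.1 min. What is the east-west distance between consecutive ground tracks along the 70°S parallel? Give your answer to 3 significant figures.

1070 km

Semi-major axis a = 6378 + 1330 = 7708 km. Period T = 2π√(a³/μ) = 2π√(7708³/398600) = 6734.8 s = 112.25 min.
Node shift per orbit = (6734.8/86166) × 360° = 28.14°.
Equatorial spacing = 28.14 × 111.3 km/° = 3132 km.
At 70° latitude, spacing = 3132 × cos(70°) = 1071 km.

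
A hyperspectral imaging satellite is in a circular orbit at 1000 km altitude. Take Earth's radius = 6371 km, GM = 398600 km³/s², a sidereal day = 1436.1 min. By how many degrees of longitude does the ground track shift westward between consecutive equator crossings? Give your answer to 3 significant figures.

Semi-major axis a = 6371 + 1000 = 7371 km. Period T = 2π√(a³/μ) = 2π√(7371³/398600) = 6298.0 s = 104.97 min.
During one orbit Earth rotates (6298.0 / 86166) × 360° = 26.31°.

26.3°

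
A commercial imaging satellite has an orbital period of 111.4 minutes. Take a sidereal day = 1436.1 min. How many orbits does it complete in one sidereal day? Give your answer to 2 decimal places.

12.89

T = 111.4 min = 6684.0 s.
Orbits per sidereal day = 86166 / 6684.0 = 12.891.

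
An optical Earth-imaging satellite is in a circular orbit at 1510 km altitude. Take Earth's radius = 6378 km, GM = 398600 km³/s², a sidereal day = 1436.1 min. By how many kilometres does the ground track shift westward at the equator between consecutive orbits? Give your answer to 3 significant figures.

3240 km

Semi-major axis a = 6378 + 1510 = 7888 km. Period T = 2π√(a³/μ) = 2π√(7888³/398600) = 6972.1 s = 116.20 min.
During one orbit Earth rotates (6972.1 / 86166) × 360° = 29.13°.
At the equator that is 29.13° × (2π·6378/360) km/° = 29.13 × 111.3 = 3243 km.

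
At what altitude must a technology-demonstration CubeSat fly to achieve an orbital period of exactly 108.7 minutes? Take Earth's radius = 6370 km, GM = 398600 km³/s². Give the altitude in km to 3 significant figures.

1170 km

T = 108.7 min = 6522.0 s.
From T = 2π√(a³/μ): a = (μ T²/4π²)^(1/3) = (398600 × 6522.0² / 4π²)^(1/3) = 7545 km.
Altitude h = a − R = 7545 − 6370 = 1175 km.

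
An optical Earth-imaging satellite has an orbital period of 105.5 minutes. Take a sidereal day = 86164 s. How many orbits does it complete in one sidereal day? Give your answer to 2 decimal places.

13.61

T = 105.5 min = 6330.0 s.
Orbits per sidereal day = 86164 / 6330.0 = 13.612.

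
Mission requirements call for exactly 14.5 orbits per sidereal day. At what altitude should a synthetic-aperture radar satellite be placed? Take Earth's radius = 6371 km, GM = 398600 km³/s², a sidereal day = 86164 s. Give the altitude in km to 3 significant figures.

Required period T = 86164 / 14.5 = 5942.3 s.
From T = 2π√(a³/μ): a = (μ T²/4π²)^(1/3) = (398600 × 5942.3² / 4π²)^(1/3) = 7091 km.
Altitude h = a − R = 7091 − 6371 = 720 km.

720 km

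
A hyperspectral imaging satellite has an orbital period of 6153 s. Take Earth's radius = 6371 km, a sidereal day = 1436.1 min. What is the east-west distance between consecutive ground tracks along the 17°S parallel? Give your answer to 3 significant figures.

Node shift per orbit = (6153.0/86166) × 360° = 25.71°.
Equatorial spacing = 25.71 × 111.2 km/° = 2859 km.
At 17° latitude, spacing = 2859 × cos(17°) = 2734 km.

2730 km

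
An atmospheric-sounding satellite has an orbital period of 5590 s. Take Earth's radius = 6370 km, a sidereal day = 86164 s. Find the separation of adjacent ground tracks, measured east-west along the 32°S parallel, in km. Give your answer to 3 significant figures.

2200 km

Node shift per orbit = (5590.0/86164) × 360° = 23.36°.
Equatorial spacing = 23.36 × 111.2 km/° = 2597 km.
At 32° latitude, spacing = 2597 × cos(32°) = 2202 km.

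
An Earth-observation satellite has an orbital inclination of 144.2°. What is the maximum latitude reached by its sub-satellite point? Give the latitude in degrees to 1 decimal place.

35.8°

Retrograde orbit: the ground track reaches ±(180° − i) = ±(180 − 144.2) = ±35.8°.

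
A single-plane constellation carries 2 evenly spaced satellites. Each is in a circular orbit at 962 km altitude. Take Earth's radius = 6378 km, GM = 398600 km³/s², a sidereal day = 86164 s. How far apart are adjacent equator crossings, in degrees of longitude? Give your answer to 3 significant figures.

Semi-major axis a = 6378 + 962 = 7340 km. Period T = 2π√(a³/μ) = 2π√(7340³/398600) = 6258.3 s = 104.30 min.
Single-satellite node shift = (6258.3/86164) × 360° = 26.15°.
With 2 satellites evenly phased, successive equator crossings are 26.15/2 = 13.074° apart.

13.1°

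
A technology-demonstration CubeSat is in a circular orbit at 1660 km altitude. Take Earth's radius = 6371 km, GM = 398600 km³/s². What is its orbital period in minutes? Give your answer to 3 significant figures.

Semi-major axis a = 6371 + 1660 = 8031 km. Period T = 2π√(a³/μ) = 2π√(8031³/398600) = 7162.5 s = 119.38 min.

119 min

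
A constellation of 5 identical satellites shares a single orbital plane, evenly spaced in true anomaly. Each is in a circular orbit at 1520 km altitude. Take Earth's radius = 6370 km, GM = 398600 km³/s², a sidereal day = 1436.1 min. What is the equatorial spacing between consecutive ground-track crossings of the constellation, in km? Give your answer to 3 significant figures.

Semi-major axis a = 6370 + 1520 = 7890 km. Period T = 2π√(a³/μ) = 2π√(7890³/398600) = 6974.7 s = 116.25 min.
Single-satellite node shift = (6974.7/86166) × 360° = 29.14°.
With 5 satellites evenly phased, successive equator crossings are 29.14/5 = 5.828° apart.
That is 5.828 × 111.2 = 648 km at the equator.

648 km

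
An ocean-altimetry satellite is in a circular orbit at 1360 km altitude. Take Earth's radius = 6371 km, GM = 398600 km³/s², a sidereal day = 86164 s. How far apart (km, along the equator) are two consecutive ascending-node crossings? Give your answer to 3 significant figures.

Semi-major axis a = 6371 + 1360 = 7731 km. Period T = 2π√(a³/μ) = 2π√(7731³/398600) = 6765.0 s = 112.75 min.
During one orbit Earth rotates (6765.0 / 86164) × 360° = 28.26°.
At the equator that is 28.26° × (2π·6371/360) km/° = 28.26 × 111.2 = 3143 km.

3140 km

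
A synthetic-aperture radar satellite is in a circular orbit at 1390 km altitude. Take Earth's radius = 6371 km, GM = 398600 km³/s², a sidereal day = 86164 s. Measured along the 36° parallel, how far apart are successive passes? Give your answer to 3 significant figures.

2560 km

Semi-major axis a = 6371 + 1390 = 7761 km. Period T = 2π√(a³/μ) = 2π√(7761³/398600) = 6804.4 s = 113.41 min.
Node shift per orbit = (6804.4/86164) × 360° = 28.43°.
Equatorial spacing = 28.43 × 111.2 km/° = 3161 km.
At 36° latitude, spacing = 3161 × cos(36°) = 2557 km.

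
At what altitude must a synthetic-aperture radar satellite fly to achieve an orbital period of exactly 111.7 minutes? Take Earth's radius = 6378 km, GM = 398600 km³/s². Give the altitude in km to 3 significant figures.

1300 km

T = 111.7 min = 6702.0 s.
From T = 2π√(a³/μ): a = (μ T²/4π²)^(1/3) = (398600 × 6702.0² / 4π²)^(1/3) = 7683 km.
Altitude h = a − R = 7683 − 6378 = 1305 km.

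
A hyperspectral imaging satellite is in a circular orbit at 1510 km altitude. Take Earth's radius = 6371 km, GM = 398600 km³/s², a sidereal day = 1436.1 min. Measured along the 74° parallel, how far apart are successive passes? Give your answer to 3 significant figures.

892 km

Semi-major axis a = 6371 + 1510 = 7881 km. Period T = 2π√(a³/μ) = 2π√(7881³/398600) = 6962.8 s = 116.05 min.
Node shift per orbit = (6962.8/86166) × 360° = 29.09°.
Equatorial spacing = 29.09 × 111.2 km/° = 3235 km.
At 74° latitude, spacing = 3235 × cos(74°) = 892 km.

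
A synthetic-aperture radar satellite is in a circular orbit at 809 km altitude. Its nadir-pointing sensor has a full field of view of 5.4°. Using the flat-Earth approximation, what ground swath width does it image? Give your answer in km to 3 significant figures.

76.3 km

Half-angle = 5.4°/2 = 2.7°.
Swath width ≈ 2h·tan(θ/2) = 2 × 809 × tan(2.7°) = 76.3 km.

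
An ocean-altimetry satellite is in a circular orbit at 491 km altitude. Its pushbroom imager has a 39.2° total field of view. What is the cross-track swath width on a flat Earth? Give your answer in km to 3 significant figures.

350 km

Half-angle = 39.2°/2 = 19.6°.
Swath width ≈ 2h·tan(θ/2) = 2 × 491 × tan(19.6°) = 349.7 km.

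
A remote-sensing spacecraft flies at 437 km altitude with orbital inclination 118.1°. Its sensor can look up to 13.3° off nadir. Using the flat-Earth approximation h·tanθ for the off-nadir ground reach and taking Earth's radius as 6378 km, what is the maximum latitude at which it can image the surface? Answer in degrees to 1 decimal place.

Retrograde orbit: the ground track reaches ±(180° − i) = ±(180 − 118.1) = ±61.9°.
Sensor half-swath on the ground ≈ 437·tan(13.3°) = 103 km = 0.93° of latitude.
Maximum observable latitude ≈ 61.9 + 0.93 = 62.8°.

62.8°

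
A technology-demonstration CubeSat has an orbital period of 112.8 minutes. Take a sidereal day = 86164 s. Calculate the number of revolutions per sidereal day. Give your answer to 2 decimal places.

T = 112.8 min = 6768.0 s.
Orbits per sidereal day = 86164 / 6768.0 = 12.731.

12.73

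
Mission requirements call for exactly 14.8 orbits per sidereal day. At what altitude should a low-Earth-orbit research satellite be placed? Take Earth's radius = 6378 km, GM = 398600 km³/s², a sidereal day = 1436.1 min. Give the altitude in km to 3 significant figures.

Required period T = 86166 / 14.8 = 5822.0 s.
From T = 2π√(a³/μ): a = (μ T²/4π²)^(1/3) = (398600 × 5822.0² / 4π²)^(1/3) = 6995 km.
Altitude h = a − R = 6995 − 6378 = 617 km.

617 km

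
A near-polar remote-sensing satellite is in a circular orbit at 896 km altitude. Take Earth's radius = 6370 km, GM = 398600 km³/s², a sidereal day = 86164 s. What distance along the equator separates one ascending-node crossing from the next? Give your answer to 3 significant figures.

Semi-major axis a = 6370 + 896 = 7266 km. Period T = 2π√(a³/μ) = 2π√(7266³/398600) = 6163.9 s = 102.73 min.
During one orbit Earth rotates (6163.9 / 86164) × 360° = 25.75°.
At the equator that is 25.75° × (2π·6370/360) km/° = 25.75 × 111.2 = 2863 km.

2860 km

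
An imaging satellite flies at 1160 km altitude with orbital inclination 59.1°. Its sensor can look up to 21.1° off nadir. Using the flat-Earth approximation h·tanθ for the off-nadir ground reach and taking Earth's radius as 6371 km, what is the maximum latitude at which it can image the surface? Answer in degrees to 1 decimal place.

63.1°

For a prograde orbit the ground track reaches latitude ±i = ±59.1°.
Sensor half-swath on the ground ≈ 1160·tan(21.1°) = 448 km = 4.03° of latitude.
Maximum observable latitude ≈ 59.1 + 4.03 = 63.1°.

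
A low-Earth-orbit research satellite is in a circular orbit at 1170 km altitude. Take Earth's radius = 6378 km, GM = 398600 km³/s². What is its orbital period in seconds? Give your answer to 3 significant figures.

Semi-major axis a = 6378 + 1170 = 7548 km. Period T = 2π√(a³/μ) = 2π√(7548³/398600) = 6526.2 s = 108.77 min.

6530 seconds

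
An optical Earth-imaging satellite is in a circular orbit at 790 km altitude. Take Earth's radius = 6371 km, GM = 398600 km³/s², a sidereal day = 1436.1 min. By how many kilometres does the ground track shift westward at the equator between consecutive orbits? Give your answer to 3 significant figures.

2800 km

Semi-major axis a = 6371 + 790 = 7161 km. Period T = 2π√(a³/μ) = 2π√(7161³/398600) = 6030.8 s = 100.51 min.
During one orbit Earth rotates (6030.8 / 86166) × 360° = 25.20°.
At the equator that is 25.20° × (2π·6371/360) km/° = 25.20 × 111.2 = 2802 km.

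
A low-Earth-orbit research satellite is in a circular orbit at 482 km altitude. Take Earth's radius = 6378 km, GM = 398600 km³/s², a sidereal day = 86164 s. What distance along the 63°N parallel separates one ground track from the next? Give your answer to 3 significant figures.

Semi-major axis a = 6378 + 482 = 6860 km. Period T = 2π√(a³/μ) = 2π√(6860³/398600) = 5654.5 s = 94.24 min.
Node shift per orbit = (5654.5/86164) × 360° = 23.63°.
Equatorial spacing = 23.63 × 111.3 km/° = 2630 km.
At 63° latitude, spacing = 2630 × cos(63°) = 1194 km.

1190 km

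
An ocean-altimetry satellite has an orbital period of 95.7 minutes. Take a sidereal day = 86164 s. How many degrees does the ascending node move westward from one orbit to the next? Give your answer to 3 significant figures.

24.0°

T = 95.7 min = 5742.0 s.
During one orbit Earth rotates (5742.0 / 86164) × 360° = 23.99°.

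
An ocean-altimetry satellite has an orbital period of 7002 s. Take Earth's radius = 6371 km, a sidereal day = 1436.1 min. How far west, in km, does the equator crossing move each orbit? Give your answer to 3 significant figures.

During one orbit Earth rotates (7002.0 / 86166) × 360° = 29.25°.
At the equator that is 29.25° × (2π·6371/360) km/° = 29.25 × 111.2 = 3253 km.

3250 km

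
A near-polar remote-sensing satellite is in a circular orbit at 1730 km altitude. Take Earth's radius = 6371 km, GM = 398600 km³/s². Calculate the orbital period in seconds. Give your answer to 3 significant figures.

7260 seconds

Semi-major axis a = 6371 + 1730 = 8101 km. Period T = 2π√(a³/μ) = 2π√(8101³/398600) = 7256.4 s = 120.94 min.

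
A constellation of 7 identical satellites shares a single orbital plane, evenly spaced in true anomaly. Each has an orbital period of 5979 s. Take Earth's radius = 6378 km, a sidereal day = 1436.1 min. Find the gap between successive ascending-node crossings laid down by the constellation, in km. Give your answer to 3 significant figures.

397 km

Single-satellite node shift = (5979.0/86166) × 360° = 24.98°.
With 7 satellites evenly phased, successive equator crossings are 24.98/7 = 3.569° apart.
That is 3.569 × 111.3 = 397 km at the equator.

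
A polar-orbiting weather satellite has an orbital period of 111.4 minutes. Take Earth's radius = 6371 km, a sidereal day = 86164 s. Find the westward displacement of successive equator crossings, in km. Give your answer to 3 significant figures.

3110 km

T = 111.4 min = 6684.0 s.
During one orbit Earth rotates (6684.0 / 86164) × 360° = 27.93°.
At the equator that is 27.93° × (2π·6371/360) km/° = 27.93 × 111.2 = 3105 km.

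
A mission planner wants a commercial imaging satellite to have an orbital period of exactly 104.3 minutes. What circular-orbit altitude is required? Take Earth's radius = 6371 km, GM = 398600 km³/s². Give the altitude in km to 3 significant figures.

T = 104.3 min = 6258.0 s.
From T = 2π√(a³/μ): a = (μ T²/4π²)^(1/3) = (398600 × 6258.0² / 4π²)^(1/3) = 7340 km.
Altitude h = a − R = 7340 − 6371 = 969 km.

969 km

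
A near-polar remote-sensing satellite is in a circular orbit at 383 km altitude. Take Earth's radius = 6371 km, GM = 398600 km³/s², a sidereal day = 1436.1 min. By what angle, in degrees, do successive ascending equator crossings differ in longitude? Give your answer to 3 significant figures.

23.1°

Semi-major axis a = 6371 + 383 = 6754 km. Period T = 2π√(a³/μ) = 2π√(6754³/398600) = 5524.0 s = 92.07 min.
During one orbit Earth rotates (5524.0 / 86166) × 360° = 23.08°.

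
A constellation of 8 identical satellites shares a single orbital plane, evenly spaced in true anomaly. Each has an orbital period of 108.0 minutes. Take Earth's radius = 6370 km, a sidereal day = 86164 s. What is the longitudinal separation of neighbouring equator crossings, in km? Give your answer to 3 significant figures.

376 km

T = 108.0 min = 6480.0 s.
Single-satellite node shift = (6480.0/86164) × 360° = 27.07°.
With 8 satellites evenly phased, successive equator crossings are 27.07/8 = 3.384° apart.
That is 3.384 × 111.2 = 376 km at the equator.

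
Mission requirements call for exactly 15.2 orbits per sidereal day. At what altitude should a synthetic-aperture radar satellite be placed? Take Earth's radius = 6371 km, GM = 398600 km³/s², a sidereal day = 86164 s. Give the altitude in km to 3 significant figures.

500 km

Required period T = 86164 / 15.2 = 5668.7 s.
From T = 2π√(a³/μ): a = (μ T²/4π²)^(1/3) = (398600 × 5668.7² / 4π²)^(1/3) = 6871 km.
Altitude h = a − R = 6871 − 6371 = 500 km.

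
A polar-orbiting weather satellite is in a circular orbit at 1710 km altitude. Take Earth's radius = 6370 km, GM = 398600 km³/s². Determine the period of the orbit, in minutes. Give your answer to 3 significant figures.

120 min

Semi-major axis a = 6370 + 1710 = 8080 km. Period T = 2π√(a³/μ) = 2π√(8080³/398600) = 7228.2 s = 120.47 min.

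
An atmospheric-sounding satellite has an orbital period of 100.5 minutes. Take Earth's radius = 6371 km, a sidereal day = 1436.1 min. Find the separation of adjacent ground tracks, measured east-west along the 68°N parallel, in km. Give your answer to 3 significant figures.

1050 km

T = 100.5 min = 6030.0 s.
Node shift per orbit = (6030.0/86166) × 360° = 25.19°.
Equatorial spacing = 25.19 × 111.2 km/° = 2801 km.
At 68° latitude, spacing = 2801 × cos(68°) = 1049 km.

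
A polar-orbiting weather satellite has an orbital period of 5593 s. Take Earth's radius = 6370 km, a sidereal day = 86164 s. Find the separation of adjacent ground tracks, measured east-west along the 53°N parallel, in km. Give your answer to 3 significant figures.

1560 km

Node shift per orbit = (5593.0/86164) × 360° = 23.37°.
Equatorial spacing = 23.37 × 111.2 km/° = 2598 km.
At 53° latitude, spacing = 2598 × cos(53°) = 1564 km.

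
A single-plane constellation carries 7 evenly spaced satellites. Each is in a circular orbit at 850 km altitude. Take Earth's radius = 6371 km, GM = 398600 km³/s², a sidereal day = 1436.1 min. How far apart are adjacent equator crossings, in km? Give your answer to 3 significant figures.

Semi-major axis a = 6371 + 850 = 7221 km. Period T = 2π√(a³/μ) = 2π√(7221³/398600) = 6106.7 s = 101.78 min.
Single-satellite node shift = (6106.7/86166) × 360° = 25.51°.
With 7 satellites evenly phased, successive equator crossings are 25.51/7 = 3.645° apart.
That is 3.645 × 111.2 = 405 km at the equator.

405 km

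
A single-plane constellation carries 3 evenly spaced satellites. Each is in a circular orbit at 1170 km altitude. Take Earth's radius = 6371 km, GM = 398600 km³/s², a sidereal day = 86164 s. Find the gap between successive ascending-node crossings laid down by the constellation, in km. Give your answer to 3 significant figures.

1010 km

Semi-major axis a = 6371 + 1170 = 7541 km. Period T = 2π√(a³/μ) = 2π√(7541³/398600) = 6517.1 s = 108.62 min.
Single-satellite node shift = (6517.1/86164) × 360° = 27.23°.
With 3 satellites evenly phased, successive equator crossings are 27.23/3 = 9.076° apart.
That is 9.076 × 111.2 = 1009 km at the equator.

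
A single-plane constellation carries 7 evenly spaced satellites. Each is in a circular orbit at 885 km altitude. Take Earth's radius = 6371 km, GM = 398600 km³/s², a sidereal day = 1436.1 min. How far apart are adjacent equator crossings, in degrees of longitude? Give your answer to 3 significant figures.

Semi-major axis a = 6371 + 885 = 7256 km. Period T = 2π√(a³/μ) = 2π√(7256³/398600) = 6151.2 s = 102.52 min.
Single-satellite node shift = (6151.2/86166) × 360° = 25.70°.
With 7 satellites evenly phased, successive equator crossings are 25.70/7 = 3.671° apart.

3.67°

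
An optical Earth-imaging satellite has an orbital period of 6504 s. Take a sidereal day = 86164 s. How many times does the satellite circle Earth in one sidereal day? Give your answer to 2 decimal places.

Orbits per sidereal day = 86164 / 6504.0 = 13.248.

13.25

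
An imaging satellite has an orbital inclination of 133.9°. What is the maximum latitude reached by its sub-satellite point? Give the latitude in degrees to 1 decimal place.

Retrograde orbit: the ground track reaches ±(180° − i) = ±(180 − 133.9) = ±46.1°.

46.1°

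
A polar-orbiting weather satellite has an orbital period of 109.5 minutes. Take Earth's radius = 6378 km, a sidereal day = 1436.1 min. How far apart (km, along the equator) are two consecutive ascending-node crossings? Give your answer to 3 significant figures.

3060 km

T = 109.5 min = 6570.0 s.
During one orbit Earth rotates (6570.0 / 86166) × 360° = 27.45°.
At the equator that is 27.45° × (2π·6378/360) km/° = 27.45 × 111.3 = 3056 km.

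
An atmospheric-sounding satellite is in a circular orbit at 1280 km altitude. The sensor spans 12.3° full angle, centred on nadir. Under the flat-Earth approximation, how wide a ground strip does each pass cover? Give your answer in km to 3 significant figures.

276 km

Half-angle = 12.3°/2 = 6.15°.
Swath width ≈ 2h·tan(θ/2) = 2 × 1280 × tan(6.15°) = 275.8 km.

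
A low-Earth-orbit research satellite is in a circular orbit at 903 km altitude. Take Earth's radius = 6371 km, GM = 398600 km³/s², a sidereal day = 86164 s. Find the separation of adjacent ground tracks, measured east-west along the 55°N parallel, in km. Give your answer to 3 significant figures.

Semi-major axis a = 6371 + 903 = 7274 km. Period T = 2π√(a³/μ) = 2π√(7274³/398600) = 6174.1 s = 102.90 min.
Node shift per orbit = (6174.1/86164) × 360° = 25.80°.
Equatorial spacing = 25.80 × 111.2 km/° = 2868 km.
At 55° latitude, spacing = 2868 × cos(55°) = 1645 km.

1650 km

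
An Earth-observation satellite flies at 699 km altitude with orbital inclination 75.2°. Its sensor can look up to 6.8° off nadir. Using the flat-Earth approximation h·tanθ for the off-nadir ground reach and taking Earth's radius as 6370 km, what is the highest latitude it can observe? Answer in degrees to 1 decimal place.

For a prograde orbit the ground track reaches latitude ±i = ±75.2°.
Sensor half-swath on the ground ≈ 699·tan(6.8°) = 83 km = 0.75° of latitude.
Maximum observable latitude ≈ 75.2 + 0.75 = 75.9°.

75.9°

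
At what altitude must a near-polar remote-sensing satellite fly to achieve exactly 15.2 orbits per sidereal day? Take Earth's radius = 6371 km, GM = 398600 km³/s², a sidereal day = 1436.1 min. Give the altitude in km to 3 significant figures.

Required period T = 86166 / 15.2 = 5668.8 s.
From T = 2π√(a³/μ): a = (μ T²/4π²)^(1/3) = (398600 × 5668.8² / 4π²)^(1/3) = 6872 km.
Altitude h = a − R = 6872 − 6371 = 501 km.

501 km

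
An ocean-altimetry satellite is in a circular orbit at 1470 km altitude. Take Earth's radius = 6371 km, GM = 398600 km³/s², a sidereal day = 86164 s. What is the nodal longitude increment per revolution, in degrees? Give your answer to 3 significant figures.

28.9°

Semi-major axis a = 6371 + 1470 = 7841 km. Period T = 2π√(a³/μ) = 2π√(7841³/398600) = 6909.8 s = 115.16 min.
During one orbit Earth rotates (6909.8 / 86164) × 360° = 28.87°.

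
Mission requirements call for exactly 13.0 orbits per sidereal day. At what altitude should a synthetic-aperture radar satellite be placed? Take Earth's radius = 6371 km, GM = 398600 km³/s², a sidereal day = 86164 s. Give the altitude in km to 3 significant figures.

Required period T = 86164 / 13.0 = 6628.0 s.
From T = 2π√(a³/μ): a = (μ T²/4π²)^(1/3) = (398600 × 6628.0² / 4π²)^(1/3) = 7626 km.
Altitude h = a − R = 7626 − 6371 = 1255 km.

1260 km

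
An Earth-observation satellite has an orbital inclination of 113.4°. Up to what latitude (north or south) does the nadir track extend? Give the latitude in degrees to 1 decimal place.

Retrograde orbit: the ground track reaches ±(180° − i) = ±(180 − 113.4) = ±66.6°.

66.6°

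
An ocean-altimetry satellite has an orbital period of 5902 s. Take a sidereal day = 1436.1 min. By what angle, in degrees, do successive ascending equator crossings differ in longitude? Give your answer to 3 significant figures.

24.7°

During one orbit Earth rotates (5902.0 / 86166) × 360° = 24.66°.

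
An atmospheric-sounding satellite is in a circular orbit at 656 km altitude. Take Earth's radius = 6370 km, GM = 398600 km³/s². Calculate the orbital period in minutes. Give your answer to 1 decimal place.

Semi-major axis a = 6370 + 656 = 7026 km. Period T = 2π√(a³/μ) = 2π√(7026³/398600) = 5861.0 s = 97.68 min.

97.7 min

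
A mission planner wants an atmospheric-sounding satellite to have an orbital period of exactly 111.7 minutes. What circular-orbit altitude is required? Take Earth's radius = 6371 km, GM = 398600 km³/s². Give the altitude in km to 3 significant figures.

1310 km

T = 111.7 min = 6702.0 s.
From T = 2π√(a³/μ): a = (μ T²/4π²)^(1/3) = (398600 × 6702.0² / 4π²)^(1/3) = 7683 km.
Altitude h = a − R = 7683 − 6371 = 1312 km.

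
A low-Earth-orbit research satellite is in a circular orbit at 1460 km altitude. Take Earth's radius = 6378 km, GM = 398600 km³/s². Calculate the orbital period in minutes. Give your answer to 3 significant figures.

115 min

Semi-major axis a = 6378 + 1460 = 7838 km. Period T = 2π√(a³/μ) = 2π√(7838³/398600) = 6905.9 s = 115.10 min.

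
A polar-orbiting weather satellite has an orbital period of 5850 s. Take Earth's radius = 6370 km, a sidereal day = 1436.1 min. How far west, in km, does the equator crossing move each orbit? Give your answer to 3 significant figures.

2720 km

During one orbit Earth rotates (5850.0 / 86166) × 360° = 24.44°.
At the equator that is 24.44° × (2π·6370/360) km/° = 24.44 × 111.2 = 2717 km.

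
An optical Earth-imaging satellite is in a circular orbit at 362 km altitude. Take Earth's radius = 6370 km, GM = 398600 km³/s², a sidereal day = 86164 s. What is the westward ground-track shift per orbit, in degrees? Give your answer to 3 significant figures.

23.0°

Semi-major axis a = 6370 + 362 = 6732 km. Period T = 2π√(a³/μ) = 2π√(6732³/398600) = 5497.0 s = 91.62 min.
During one orbit Earth rotates (5497.0 / 86164) × 360° = 22.97°.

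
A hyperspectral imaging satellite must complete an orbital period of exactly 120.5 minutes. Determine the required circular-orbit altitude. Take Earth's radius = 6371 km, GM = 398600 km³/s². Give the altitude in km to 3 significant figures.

T = 120.5 min = 7230.0 s.
From T = 2π√(a³/μ): a = (μ T²/4π²)^(1/3) = (398600 × 7230.0² / 4π²)^(1/3) = 8081 km.
Altitude h = a − R = 8081 − 6371 = 1710 km.

1710 km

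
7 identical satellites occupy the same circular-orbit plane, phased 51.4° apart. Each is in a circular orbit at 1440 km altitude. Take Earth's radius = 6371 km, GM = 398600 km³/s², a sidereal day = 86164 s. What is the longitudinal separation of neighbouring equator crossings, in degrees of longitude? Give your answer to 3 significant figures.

4.10°

Semi-major axis a = 6371 + 1440 = 7811 km. Period T = 2π√(a³/μ) = 2π√(7811³/398600) = 6870.2 s = 114.50 min.
Single-satellite node shift = (6870.2/86164) × 360° = 28.70°.
With 7 satellites evenly phased, successive equator crossings are 28.70/7 = 4.101° apart.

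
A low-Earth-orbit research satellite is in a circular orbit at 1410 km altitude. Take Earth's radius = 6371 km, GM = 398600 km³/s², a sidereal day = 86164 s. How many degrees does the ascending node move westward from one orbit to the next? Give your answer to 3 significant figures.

28.5°

Semi-major axis a = 6371 + 1410 = 7781 km. Period T = 2π√(a³/μ) = 2π√(7781³/398600) = 6830.7 s = 113.84 min.
During one orbit Earth rotates (6830.7 / 86164) × 360° = 28.54°.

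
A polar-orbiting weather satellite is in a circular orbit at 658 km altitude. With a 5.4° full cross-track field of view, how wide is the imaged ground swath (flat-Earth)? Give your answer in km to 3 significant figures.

Half-angle = 5.4°/2 = 2.7°.
Swath width ≈ 2h·tan(θ/2) = 2 × 658 × tan(2.7°) = 62.1 km.

62.1 km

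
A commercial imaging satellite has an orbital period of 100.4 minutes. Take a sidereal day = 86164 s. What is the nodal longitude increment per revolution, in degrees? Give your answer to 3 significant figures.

25.2°

T = 100.4 min = 6024.0 s.
During one orbit Earth rotates (6024.0 / 86164) × 360° = 25.17°.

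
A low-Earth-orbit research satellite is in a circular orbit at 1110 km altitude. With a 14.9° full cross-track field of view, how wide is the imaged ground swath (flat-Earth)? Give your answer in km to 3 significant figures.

290 km

Half-angle = 14.9°/2 = 7.45°.
Swath width ≈ 2h·tan(θ/2) = 2 × 1110 × tan(7.45°) = 290.3 km.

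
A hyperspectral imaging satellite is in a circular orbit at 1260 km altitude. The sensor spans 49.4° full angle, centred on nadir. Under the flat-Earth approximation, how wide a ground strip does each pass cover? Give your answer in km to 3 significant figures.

Half-angle = 49.4°/2 = 24.7°.
Swath width ≈ 2h·tan(θ/2) = 2 × 1260 × tan(24.7°) = 1159.1 km.

1160 km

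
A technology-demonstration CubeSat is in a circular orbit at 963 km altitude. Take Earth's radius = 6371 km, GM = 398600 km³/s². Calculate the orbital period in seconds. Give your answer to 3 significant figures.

6250 seconds

Semi-major axis a = 6371 + 963 = 7334 km. Period T = 2π√(a³/μ) = 2π√(7334³/398600) = 6250.6 s = 104.18 min.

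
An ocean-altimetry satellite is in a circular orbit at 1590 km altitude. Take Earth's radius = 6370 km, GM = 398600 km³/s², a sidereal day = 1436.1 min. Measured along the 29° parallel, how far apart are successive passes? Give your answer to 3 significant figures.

Semi-major axis a = 6370 + 1590 = 7960 km. Period T = 2π√(a³/μ) = 2π√(7960³/398600) = 7067.7 s = 117.80 min.
Node shift per orbit = (7067.7/86166) × 360° = 29.53°.
Equatorial spacing = 29.53 × 111.2 km/° = 3283 km.
At 29° latitude, spacing = 3283 × cos(29°) = 2871 km.

2870 km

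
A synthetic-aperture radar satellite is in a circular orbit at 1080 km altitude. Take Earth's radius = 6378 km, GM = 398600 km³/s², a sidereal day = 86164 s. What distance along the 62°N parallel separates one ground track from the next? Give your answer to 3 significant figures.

Semi-major axis a = 6378 + 1080 = 7458 km. Period T = 2π√(a³/μ) = 2π√(7458³/398600) = 6409.8 s = 106.83 min.
Node shift per orbit = (6409.8/86164) × 360° = 26.78°.
Equatorial spacing = 26.78 × 111.3 km/° = 2981 km.
At 62° latitude, spacing = 2981 × cos(62°) = 1400 km.

1400 km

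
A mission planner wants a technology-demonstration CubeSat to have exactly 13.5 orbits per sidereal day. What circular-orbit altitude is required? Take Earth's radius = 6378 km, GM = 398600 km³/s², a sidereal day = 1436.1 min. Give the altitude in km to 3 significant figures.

1060 km

Required period T = 86166 / 13.5 = 6382.7 s.
From T = 2π√(a³/μ): a = (μ T²/4π²)^(1/3) = (398600 × 6382.7² / 4π²)^(1/3) = 7437 km.
Altitude h = a − R = 7437 − 6378 = 1059 km.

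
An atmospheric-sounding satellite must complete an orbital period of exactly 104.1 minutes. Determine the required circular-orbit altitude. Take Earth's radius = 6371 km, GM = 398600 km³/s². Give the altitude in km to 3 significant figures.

T = 104.1 min = 6246.0 s.
From T = 2π√(a³/μ): a = (μ T²/4π²)^(1/3) = (398600 × 6246.0² / 4π²)^(1/3) = 7330 km.
Altitude h = a − R = 7330 − 6371 = 959 km.

959 km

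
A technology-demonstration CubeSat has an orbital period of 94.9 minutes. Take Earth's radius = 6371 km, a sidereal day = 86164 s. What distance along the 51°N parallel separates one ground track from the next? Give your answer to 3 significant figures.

1660 km

T = 94.9 min = 5694.0 s.
Node shift per orbit = (5694.0/86164) × 360° = 23.79°.
Equatorial spacing = 23.79 × 111.2 km/° = 2645 km.
At 51° latitude, spacing = 2645 × cos(51°) = 1665 km.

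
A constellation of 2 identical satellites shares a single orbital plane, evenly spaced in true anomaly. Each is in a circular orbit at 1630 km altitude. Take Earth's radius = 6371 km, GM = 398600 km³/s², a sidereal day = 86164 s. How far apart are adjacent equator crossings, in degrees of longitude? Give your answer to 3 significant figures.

14.9°

Semi-major axis a = 6371 + 1630 = 8001 km. Period T = 2π√(a³/μ) = 2π√(8001³/398600) = 7122.4 s = 118.71 min.
Single-satellite node shift = (7122.4/86164) × 360° = 29.76°.
With 2 satellites evenly phased, successive equator crossings are 29.76/2 = 14.879° apart.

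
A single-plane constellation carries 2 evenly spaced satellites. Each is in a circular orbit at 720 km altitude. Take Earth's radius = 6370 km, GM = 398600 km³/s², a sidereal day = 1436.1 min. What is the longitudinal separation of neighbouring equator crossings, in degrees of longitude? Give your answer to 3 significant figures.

Semi-major axis a = 6370 + 720 = 7090 km. Period T = 2π√(a³/μ) = 2π√(7090³/398600) = 5941.3 s = 99.02 min.
Single-satellite node shift = (5941.3/86166) × 360° = 24.82°.
With 2 satellites evenly phased, successive equator crossings are 24.82/2 = 12.411° apart.

12.4°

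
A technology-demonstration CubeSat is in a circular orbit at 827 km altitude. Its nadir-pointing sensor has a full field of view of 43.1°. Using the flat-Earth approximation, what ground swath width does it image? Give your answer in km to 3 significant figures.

Half-angle = 43.1°/2 = 21.55°.
Swath width ≈ 2h·tan(θ/2) = 2 × 827 × tan(21.55°) = 653.2 km.

653 km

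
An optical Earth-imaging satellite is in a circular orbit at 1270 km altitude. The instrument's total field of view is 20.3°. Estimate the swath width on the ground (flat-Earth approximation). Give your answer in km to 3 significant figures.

Half-angle = 20.3°/2 = 10.15°.
Swath width ≈ 2h·tan(θ/2) = 2 × 1270 × tan(10.15°) = 454.7 km.

455 km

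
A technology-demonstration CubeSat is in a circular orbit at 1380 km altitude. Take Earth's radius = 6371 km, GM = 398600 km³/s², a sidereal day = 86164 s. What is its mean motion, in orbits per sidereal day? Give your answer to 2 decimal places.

12.69

Semi-major axis a = 6371 + 1380 = 7751 km. Period T = 2π√(a³/μ) = 2π√(7751³/398600) = 6791.2 s = 113.19 min.
Orbits per sidereal day = 86164 / 6791.2 = 12.688.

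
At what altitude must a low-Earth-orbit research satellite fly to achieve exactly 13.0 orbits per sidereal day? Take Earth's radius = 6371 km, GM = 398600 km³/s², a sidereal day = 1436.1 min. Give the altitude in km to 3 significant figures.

Required period T = 86166 / 13.0 = 6628.2 s.
From T = 2π√(a³/μ): a = (μ T²/4π²)^(1/3) = (398600 × 6628.2² / 4π²)^(1/3) = 7626 km.
Altitude h = a − R = 7626 − 6371 = 1255 km.

1260 km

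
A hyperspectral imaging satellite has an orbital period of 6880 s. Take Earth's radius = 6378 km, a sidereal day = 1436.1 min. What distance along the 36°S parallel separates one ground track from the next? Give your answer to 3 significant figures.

2590 km

Node shift per orbit = (6880.0/86166) × 360° = 28.74°.
Equatorial spacing = 28.74 × 111.3 km/° = 3200 km.
At 36° latitude, spacing = 3200 × cos(36°) = 2589 km.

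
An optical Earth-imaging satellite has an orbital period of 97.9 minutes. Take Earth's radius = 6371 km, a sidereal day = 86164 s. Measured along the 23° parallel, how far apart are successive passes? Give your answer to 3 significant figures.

2510 km

T = 97.9 min = 5874.0 s.
Node shift per orbit = (5874.0/86164) × 360° = 24.54°.
Equatorial spacing = 24.54 × 111.2 km/° = 2729 km.
At 23° latitude, spacing = 2729 × cos(23°) = 2512 km.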